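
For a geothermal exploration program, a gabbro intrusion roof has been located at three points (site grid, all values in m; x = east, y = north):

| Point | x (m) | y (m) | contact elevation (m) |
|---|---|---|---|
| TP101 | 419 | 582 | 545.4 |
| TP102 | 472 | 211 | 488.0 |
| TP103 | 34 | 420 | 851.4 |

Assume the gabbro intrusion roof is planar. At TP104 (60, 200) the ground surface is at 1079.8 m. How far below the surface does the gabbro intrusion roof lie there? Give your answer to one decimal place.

Let the plane be z = a·x + b·y + c.
TP102−TP101: 53a − 371b = −57.4;  TP103−TP101: −385a − 162b = 306.
Solving gives a = −0.81115, b = 0.03884.
Then c = 545.4 − a·419 − b·582 = 862.67.
At (60, 200): z_contact = −48.67 + 7.77 + 862.67 = 821.77 m.
Depth below ground = 1079.8 − 821.77 = 258.0 m.

258.0 m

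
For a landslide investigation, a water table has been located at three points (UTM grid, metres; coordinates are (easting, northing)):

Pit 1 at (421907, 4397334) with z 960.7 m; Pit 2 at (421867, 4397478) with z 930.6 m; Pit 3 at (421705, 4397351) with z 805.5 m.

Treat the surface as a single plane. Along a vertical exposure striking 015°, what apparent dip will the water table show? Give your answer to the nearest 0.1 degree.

11.5°

Let the plane be z = a·E + b·N + c.
Pit 2−Pit 1: −40a + 144b = −30.1;  Pit 3−Pit 1: −202a + 17b = −155.2.
Solving gives a = 0.76870, b = 0.00450.
Unit vector along 015° is (sin 15°, cos 15°) = (0.2588, 0.9659).
Slope in that direction = a·(0.2588) + b·(0.9659) = 0.20330.
Apparent dip = arctan|0.20330| = 11.5° (true dip is 37.5°, so apparent ≤ true as expected).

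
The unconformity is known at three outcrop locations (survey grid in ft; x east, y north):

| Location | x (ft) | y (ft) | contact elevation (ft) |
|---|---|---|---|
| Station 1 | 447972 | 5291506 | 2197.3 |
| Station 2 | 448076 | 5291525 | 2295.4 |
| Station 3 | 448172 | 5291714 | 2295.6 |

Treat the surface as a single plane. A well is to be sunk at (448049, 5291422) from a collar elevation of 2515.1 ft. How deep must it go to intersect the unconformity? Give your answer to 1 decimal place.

193.5 ft

Let the plane be z = a·x + b·y + c.
Station 2−Station 1: 104a + 19b = 98.1;  Station 3−Station 1: 200a + 208b = 98.3.
Solving gives a = 1.039541274, b = −0.526962764.
Then c = 2197.3 − a·447972 − b·5291506 = 2324938.54.
At (448049, 5291422): z_contact = 465765.43 − 2788382.36 + 2324938.54 = 2321.61 ft.
Depth below ground = 2515.1 − 2321.61 = 193.5 ft.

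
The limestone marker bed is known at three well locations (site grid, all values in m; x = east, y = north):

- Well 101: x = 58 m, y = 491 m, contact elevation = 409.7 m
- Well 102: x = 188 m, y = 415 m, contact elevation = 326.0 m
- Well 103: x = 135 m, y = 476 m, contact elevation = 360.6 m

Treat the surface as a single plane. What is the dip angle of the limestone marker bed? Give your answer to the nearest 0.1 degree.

32.4°

Let the plane be z = a·x + b·y + c.
Well 102−Well 101: 130a − 76b = −83.7;  Well 103−Well 101: 77a − 15b = −49.1.
Solving gives a = −0.63457, b = 0.01586.
Gradient magnitude |∇z| = √(a² + b²) = √(0.40268 + 0.00025) = 0.63477.
True dip = arctan(0.63477) = 32.4°, dipping toward E (azimuth ≈ 091°).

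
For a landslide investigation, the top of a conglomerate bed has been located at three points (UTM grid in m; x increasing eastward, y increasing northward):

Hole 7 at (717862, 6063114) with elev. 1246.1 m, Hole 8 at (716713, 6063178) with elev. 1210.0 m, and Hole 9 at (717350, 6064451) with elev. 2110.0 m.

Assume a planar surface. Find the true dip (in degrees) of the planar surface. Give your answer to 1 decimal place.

34.1°

Two edge vectors: Hole 7→Hole 8 = (-1149, 64, -36.1), Hole 7→Hole 9 = (-512, 1337, 863.9).
Normal n = (Hole 7→Hole 8) × (Hole 7→Hole 9) = (103555.3, 1011104.3, -1503445).
So ∂z/∂x = −n_x/n_z = 0.06888 and ∂z/∂y = −n_y/n_z = 0.67252.
Gradient magnitude |∇z| = √(a² + b²) = √(0.00474 + 0.45229) = 0.67604.
True dip = arctan(0.67604) = 34.1°, dipping toward S (azimuth ≈ 186°).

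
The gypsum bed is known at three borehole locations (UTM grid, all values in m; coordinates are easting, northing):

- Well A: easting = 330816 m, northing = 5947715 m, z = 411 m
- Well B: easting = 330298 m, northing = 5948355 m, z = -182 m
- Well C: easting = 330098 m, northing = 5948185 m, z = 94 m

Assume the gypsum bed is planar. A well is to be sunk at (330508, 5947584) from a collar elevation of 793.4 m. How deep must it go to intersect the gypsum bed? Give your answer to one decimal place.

Let the plane be z = a·easting + b·northing + c.
Well B−Well A: −518a + 640b = −593;  Well C−Well A: −718a + 470b = −317.
Solving gives a = −0.350967324, b = −1.210626678.
Then c = 411 − a·330816 − b·5947715 = 7316979.06.
At (330508, 5947584): z_contact = −115997.51 − 7200303.86 + 7316979.06 = 677.69 m.
Depth below ground = 793.4 − 677.69 = 115.7 m.

115.7 m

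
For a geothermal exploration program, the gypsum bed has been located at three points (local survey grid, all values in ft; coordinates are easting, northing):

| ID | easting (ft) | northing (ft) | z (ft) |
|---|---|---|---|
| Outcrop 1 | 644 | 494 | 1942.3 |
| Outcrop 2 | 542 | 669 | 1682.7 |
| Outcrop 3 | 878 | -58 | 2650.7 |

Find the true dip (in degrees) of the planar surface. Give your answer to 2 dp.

55.69°

Two edge vectors: Outcrop 1→Outcrop 2 = (-102, 175, -259.6), Outcrop 1→Outcrop 3 = (234, -552, 708.4).
Normal n = (Outcrop 1→Outcrop 2) × (Outcrop 1→Outcrop 3) = (-19329.2, 11510.4, 15354).
So ∂z/∂easting = −n_x/n_z = 1.25890 and ∂z/∂northing = −n_y/n_z = −0.74967.
Gradient magnitude |∇z| = √(a² + b²) = √(1.58484 + 0.56200) = 1.46521.
True dip = arctan(1.46521) = 55.69°, dipping toward WNW (azimuth ≈ 301°).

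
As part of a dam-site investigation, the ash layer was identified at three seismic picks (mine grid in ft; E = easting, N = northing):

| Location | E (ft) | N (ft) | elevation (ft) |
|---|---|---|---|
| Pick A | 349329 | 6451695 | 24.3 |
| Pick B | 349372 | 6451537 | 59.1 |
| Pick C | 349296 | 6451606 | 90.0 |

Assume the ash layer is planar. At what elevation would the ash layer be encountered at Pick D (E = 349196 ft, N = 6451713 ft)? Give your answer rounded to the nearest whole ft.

124 ft

Two edge vectors: Pick A→Pick B = (43, -158, 34.8), Pick A→Pick C = (-33, -89, 65.7).
Normal n = (Pick A→Pick B) × (Pick A→Pick C) = (-7283.4, -3973.5, -9041).
So ∂z/∂E = −n_x/n_z = −0.80559673 and ∂z/∂N = −n_y/n_z = −0.43949784.
Intercept c from Pick A: 24.3 + 281418.30 + 2835506.04 = 3116948.64.
At (349196, 6451713): z = −281311.2 − 2835513.9 + 3116948.64 = 123.5 ft.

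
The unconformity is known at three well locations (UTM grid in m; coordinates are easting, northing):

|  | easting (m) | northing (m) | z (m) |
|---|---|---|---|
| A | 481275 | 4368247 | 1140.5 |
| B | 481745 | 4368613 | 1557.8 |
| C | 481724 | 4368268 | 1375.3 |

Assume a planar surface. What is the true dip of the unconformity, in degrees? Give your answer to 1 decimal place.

Let the plane be z = a·easting + b·northing + c.
B−A: 470a + 366b = 417.3;  C−A: 449a + 21b = 234.8.
Solving gives a = 0.49962, b = 0.49857.
Gradient magnitude |∇z| = √(a² + b²) = √(0.24962 + 0.24858) = 0.70583.
True dip = arctan(0.70583) = 35.2°, dipping toward SW (azimuth ≈ 225°).

35.2°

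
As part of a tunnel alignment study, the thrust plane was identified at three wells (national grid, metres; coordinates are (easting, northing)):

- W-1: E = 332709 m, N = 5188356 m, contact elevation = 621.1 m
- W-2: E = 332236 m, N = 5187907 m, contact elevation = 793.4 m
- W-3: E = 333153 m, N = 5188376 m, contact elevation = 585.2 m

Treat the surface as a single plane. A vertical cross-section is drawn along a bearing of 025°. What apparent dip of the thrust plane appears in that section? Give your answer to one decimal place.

17.3°

Two edge vectors: W-1→W-2 = (-473, -449, 172.3), W-1→W-3 = (444, 20, -35.9).
Normal n = (W-1→W-2) × (W-1→W-3) = (12673.1, 59520.5, 189896).
So ∂z/∂E = −n_x/n_z = −0.06674 and ∂z/∂N = −n_y/n_z = −0.31344.
Unit vector along 025° is (sin 25°, cos 25°) = (0.4226, 0.9063).
Slope in that direction = a·(0.4226) + b·(0.9063) = −0.31228.
Apparent dip = arctan|0.31228| = 17.3° (true dip is 17.8°, so apparent ≤ true as expected).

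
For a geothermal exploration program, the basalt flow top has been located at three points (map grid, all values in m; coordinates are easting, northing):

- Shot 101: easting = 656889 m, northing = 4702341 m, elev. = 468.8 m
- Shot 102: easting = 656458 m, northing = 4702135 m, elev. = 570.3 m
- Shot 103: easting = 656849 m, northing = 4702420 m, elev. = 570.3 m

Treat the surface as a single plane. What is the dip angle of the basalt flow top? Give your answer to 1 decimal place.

Let the plane be z = a·easting + b·northing + c.
Shot 102−Shot 101: −431a − 206b = 101.5;  Shot 103−Shot 101: −40a + 79b = 101.5.
Solving gives a = −0.68404, b = 0.93846.
Gradient magnitude |∇z| = √(a² + b²) = √(0.46792 + 0.88071) = 1.16130.
True dip = arctan(1.16130) = 49.3°, dipping toward SE (azimuth ≈ 144°).

49.3°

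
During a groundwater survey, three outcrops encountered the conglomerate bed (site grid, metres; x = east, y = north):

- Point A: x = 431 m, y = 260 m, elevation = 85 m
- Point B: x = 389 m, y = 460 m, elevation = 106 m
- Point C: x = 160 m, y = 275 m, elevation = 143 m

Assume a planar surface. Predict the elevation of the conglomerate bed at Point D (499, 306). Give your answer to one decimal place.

Let the plane be z = a·x + b·y + c.
Point B−Point A: −42a + 200b = 21;  Point C−Point A: −271a + 15b = 58.
Solving gives a = −0.21066, b = 0.06076.
Then c = 85 − a·431 − b·260 = 160.00.
At (499, 306): z = −105.1 + 18.6 + 160.00 = 73.5 m.

73.5 m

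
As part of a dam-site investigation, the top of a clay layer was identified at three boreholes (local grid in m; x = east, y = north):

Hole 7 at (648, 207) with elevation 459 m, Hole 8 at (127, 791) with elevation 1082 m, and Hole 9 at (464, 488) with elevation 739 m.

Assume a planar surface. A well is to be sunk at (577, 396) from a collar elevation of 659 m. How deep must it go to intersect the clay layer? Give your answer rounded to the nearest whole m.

27 m

Let the plane be z = a·x + b·y + c.
Hole 8−Hole 7: −521a + 584b = 623;  Hole 9−Hole 7: −184a + 281b = 280.
Solving gives a = −0.29639, b = 0.80236.
Then c = 459 − a·648 − b·207 = 484.97.
At (577, 396): z_contact = −171.0 + 317.7 + 484.97 = 631.7 m.
Depth below ground = 659 − 631.7 = 27 m.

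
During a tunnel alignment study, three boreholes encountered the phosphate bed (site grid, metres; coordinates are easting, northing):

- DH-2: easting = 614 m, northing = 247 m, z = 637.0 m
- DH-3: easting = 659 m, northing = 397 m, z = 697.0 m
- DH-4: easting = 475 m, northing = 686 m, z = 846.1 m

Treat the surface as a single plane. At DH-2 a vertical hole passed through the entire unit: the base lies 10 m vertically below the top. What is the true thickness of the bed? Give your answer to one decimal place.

Let the plane be z = a·easting + b·northing + c.
DH-3−DH-2: 45a + 150b = 60;  DH-4−DH-2: −139a + 439b = 209.1.
Solving gives a = −0.12375, b = 0.43713.
|∇z| = √(a²+b²) = 0.45431, so dip δ = arctan(0.45431) = 24.43°.
True thickness = vertical thickness × cos δ = 10 × cos 24.43° = 9.1 m.

9.1 m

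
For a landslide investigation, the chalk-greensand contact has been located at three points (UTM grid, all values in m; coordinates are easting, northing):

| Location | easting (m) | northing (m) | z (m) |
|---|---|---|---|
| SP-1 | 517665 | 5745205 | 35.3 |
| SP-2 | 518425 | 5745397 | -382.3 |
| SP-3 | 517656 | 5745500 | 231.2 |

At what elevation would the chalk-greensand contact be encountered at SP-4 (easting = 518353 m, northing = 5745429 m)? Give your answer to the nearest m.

Let the plane be z = a·easting + b·northing + c.
SP-2−SP-1: 760a + 192b = −417.6;  SP-3−SP-1: −9a + 295b = 195.9.
Solving gives a = −0.71175242, b = 0.64235332.
Then c = 35.3 − a·517665 − b·5745205 = −3321966.87.
At (518353, 5745429): z = −368939.0 + 3690595.4 − 3321966.87 = -310.5 m.

-310 m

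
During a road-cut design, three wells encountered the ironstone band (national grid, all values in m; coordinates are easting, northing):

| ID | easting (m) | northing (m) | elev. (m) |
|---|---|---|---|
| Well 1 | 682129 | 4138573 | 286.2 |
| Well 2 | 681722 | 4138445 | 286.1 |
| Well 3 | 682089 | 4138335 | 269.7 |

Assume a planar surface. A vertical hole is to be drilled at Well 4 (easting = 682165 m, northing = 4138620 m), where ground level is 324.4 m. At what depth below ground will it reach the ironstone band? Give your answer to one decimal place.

35.6 m

Two edge vectors: Well 1→Well 2 = (-407, -128, -0.1), Well 1→Well 3 = (-40, -238, -16.5).
Normal n = (Well 1→Well 2) × (Well 1→Well 3) = (2088.2, -6711.5, 91746).
So ∂z/∂easting = −n_x/n_z = −0.022760665 and ∂z/∂northing = −n_y/n_z = 0.073153053.
Intercept c from Well 1: 286.2 + 15525.71 − 302749.25 = −286937.34.
At (682165, 4138620): z_contact = −15526.53 + 302752.69 − 286937.34 = 288.82 m.
Depth below ground = 324.4 − 288.82 = 35.6 m.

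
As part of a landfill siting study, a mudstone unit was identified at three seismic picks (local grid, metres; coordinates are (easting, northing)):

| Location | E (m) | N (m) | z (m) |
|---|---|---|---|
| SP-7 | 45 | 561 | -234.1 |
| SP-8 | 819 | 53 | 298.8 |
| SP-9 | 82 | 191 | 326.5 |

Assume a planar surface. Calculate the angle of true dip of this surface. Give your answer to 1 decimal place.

57.7°

Let the plane be z = a·E + b·N + c.
SP-8−SP-7: 774a − 508b = 532.9;  SP-9−SP-7: 37a − 370b = 560.6.
Solving gives a = −0.32742, b = −1.54788.
Gradient magnitude |∇z| = √(a² + b²) = √(0.10720 + 2.39592) = 1.58213.
True dip = arctan(1.58213) = 57.7°, dipping toward NNE (azimuth ≈ 012°).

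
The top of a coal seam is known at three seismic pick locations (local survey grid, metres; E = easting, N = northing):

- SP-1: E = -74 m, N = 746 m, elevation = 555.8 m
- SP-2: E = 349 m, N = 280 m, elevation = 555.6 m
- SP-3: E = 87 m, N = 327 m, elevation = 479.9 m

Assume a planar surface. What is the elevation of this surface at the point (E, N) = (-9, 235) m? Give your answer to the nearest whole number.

418 m

Two edge vectors: SP-1→SP-2 = (423, -466, -0.2), SP-1→SP-3 = (161, -419, -75.9).
Normal n = (SP-1→SP-2) × (SP-1→SP-3) = (35285.6, 32073.5, -102211).
So ∂z/∂E = −n_x/n_z = 0.34522 and ∂z/∂N = −n_y/n_z = 0.31380.
Intercept c from SP-1: 555.8 + 25.55 − 234.09 = 347.25.
At (-9, 235): z = −3.1 + 73.7 + 347.25 = 417.9 m.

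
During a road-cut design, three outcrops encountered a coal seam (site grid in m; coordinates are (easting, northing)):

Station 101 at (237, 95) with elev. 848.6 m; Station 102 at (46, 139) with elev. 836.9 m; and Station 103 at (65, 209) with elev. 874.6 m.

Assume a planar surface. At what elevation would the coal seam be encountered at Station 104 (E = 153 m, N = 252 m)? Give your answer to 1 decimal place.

Two edge vectors: Station 101→Station 102 = (-191, 44, -11.7), Station 101→Station 103 = (-172, 114, 26).
Normal n = (Station 101→Station 102) × (Station 101→Station 103) = (2477.8, 6978.4, -14206).
So ∂z/∂E = −n_x/n_z = 0.17442 and ∂z/∂N = −n_y/n_z = 0.49123.
Intercept c from Station 101: 848.6 − 41.34 − 46.67 = 760.60.
At (153, 252): z = 26.7 + 123.8 + 760.60 = 911.1 m.

911.1 m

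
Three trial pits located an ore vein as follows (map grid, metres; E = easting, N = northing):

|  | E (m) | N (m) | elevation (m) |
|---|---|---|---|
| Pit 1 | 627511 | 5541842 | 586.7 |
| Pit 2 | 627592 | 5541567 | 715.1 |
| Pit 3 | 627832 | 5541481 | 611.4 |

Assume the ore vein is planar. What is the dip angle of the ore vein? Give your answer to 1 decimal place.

Two edge vectors: Pit 1→Pit 2 = (81, -275, 128.4), Pit 1→Pit 3 = (321, -361, 24.7).
Normal n = (Pit 1→Pit 2) × (Pit 1→Pit 3) = (39559.9, 39215.7, 59034).
So ∂z/∂E = −n_x/n_z = −0.67012 and ∂z/∂N = −n_y/n_z = −0.66429.
Gradient magnitude |∇z| = √(a² + b²) = √(0.44906 + 0.44128) = 0.94358.
True dip = arctan(0.94358) = 43.3°, dipping toward NE (azimuth ≈ 045°).

43.3°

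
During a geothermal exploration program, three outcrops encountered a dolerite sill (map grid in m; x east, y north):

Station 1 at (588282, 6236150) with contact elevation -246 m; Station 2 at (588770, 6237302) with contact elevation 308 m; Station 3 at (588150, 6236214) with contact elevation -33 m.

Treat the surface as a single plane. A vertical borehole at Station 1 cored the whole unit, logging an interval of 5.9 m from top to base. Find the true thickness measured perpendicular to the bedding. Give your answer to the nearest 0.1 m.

3.3 m

Let the plane be z = a·x + b·y + c.
Station 2−Station 1: 488a + 1152b = 554;  Station 3−Station 1: −132a + 64b = 213.
Solving gives a = −1.14525, b = 0.96604.
|∇z| = √(a²+b²) = 1.49828, so dip δ = arctan(1.49828) = 56.28°.
True thickness = vertical thickness × cos δ = 5.9 × cos 56.28° = 3.3 m.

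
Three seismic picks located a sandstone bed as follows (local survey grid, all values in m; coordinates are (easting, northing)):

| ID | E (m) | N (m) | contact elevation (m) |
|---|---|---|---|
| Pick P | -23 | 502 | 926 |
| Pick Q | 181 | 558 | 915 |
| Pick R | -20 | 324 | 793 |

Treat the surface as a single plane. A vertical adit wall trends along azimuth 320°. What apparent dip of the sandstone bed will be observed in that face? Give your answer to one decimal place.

Two edge vectors: Pick P→Pick Q = (204, 56, -11), Pick P→Pick R = (3, -178, -133).
Normal n = (Pick P→Pick Q) × (Pick P→Pick R) = (-9406, 27099, -36480).
So ∂z/∂E = −n_x/n_z = −0.25784 and ∂z/∂N = −n_y/n_z = 0.74285.
Unit vector along 320° is (sin 320°, cos 320°) = (-0.6428, 0.7660).
Slope in that direction = a·(-0.6428) + b·(0.7660) = 0.73479.
Apparent dip = arctan|0.73479| = 36.3° (true dip is 38.2°, so apparent ≤ true as expected).

36.3°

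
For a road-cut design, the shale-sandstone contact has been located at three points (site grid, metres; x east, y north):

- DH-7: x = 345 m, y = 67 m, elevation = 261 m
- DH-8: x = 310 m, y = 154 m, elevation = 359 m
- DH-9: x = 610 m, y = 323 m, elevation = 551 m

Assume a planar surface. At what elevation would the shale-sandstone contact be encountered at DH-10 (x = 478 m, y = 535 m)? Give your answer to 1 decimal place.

789.6 m

Let the plane be z = a·x + b·y + c.
DH-8−DH-7: −35a + 87b = 98;  DH-9−DH-7: 265a + 256b = 290.
Solving gives a = 0.00444, b = 1.12822.
Then c = 261 − a·345 − b·67 = 183.88.
At (478, 535): z = 2.1 + 603.6 + 183.88 = 789.6 m.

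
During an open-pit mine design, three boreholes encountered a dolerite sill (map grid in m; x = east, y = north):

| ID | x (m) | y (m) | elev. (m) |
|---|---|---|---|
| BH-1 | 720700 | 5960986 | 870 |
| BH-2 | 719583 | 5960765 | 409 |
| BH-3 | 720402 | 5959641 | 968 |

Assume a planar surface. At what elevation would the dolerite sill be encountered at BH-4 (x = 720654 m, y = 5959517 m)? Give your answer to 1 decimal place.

Two edge vectors: BH-1→BH-2 = (-1117, -221, -461), BH-1→BH-3 = (-298, -1345, 98).
Normal n = (BH-1→BH-2) × (BH-1→BH-3) = (-641703, 246844, 1436507).
So ∂z/∂x = −n_x/n_z = 0.446710667 and ∂z/∂y = −n_y/n_z = −0.171836267.
Intercept c from BH-1: 870 − 321944.38 + 1024313.58 = 703239.20.
At (720654, 5959517): z = 321923.8 − 1024061.2 + 703239.20 = 1101.9 m.

1101.9 m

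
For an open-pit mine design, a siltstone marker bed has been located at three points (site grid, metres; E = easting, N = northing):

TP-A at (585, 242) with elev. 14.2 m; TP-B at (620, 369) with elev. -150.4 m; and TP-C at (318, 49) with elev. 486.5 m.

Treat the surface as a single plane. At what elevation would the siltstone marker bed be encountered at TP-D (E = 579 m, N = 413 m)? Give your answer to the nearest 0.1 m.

Two edge vectors: TP-A→TP-B = (35, 127, -164.6), TP-A→TP-C = (-267, -193, 472.3).
Normal n = (TP-A→TP-B) × (TP-A→TP-C) = (28214.3, 27417.7, 27154).
So ∂z/∂E = −n_x/n_z = −1.03905 and ∂z/∂N = −n_y/n_z = −1.00971.
Intercept c from TP-A: 14.2 + 607.84 + 244.35 = 866.39.
At (579, 413): z = −601.6 − 417.0 + 866.39 = -152.2 m.

-152.2 m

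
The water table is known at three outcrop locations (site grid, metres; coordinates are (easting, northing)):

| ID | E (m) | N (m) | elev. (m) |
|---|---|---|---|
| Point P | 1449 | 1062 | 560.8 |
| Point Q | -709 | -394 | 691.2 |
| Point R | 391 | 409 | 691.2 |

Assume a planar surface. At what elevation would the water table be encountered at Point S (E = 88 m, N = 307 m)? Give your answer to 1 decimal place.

821.4 m

Let the plane be z = a·E + b·N + c.
Point Q−Point P: −2158a − 1456b = 130.4;  Point R−Point P: −1058a − 653b = 130.4.
Solving gives a = −0.797654, b = 1.092676.
Then c = 560.8 − a·1449 − b·1062 = 556.18.
At (88, 307): z = −70.2 + 335.5 + 556.18 = 821.4 m.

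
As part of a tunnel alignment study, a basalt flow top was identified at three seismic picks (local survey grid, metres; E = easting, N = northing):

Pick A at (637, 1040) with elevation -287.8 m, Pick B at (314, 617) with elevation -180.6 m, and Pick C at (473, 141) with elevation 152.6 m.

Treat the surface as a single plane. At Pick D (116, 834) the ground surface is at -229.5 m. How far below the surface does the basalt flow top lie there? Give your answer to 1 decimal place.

Let the plane be z = a·E + b·N + c.
Pick B−Pick A: −323a − 423b = 107.2;  Pick C−Pick A: −164a − 899b = 440.4.
Solving gives a = 0.406852, b = −0.564098.
Then c = -287.8 − a·637 − b·1040 = 39.70.
At (116, 834): z_contact = 47.19 − 470.46 + 39.70 = -383.57 m.
Depth below ground = -229.5 − (-383.57) = 154.1 m.

154.1 m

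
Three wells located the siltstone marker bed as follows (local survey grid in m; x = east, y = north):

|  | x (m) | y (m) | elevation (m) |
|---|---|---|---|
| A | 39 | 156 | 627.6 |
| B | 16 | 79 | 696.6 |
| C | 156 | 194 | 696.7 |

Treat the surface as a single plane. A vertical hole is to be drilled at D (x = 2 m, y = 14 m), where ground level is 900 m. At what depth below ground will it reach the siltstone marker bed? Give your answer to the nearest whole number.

140 m

Let the plane be z = a·x + b·y + c.
B−A: −23a − 77b = 69;  C−A: 117a + 38b = 69.1.
Solving gives a = 0.97636, b = −1.18774.
Then c = 627.6 − a·39 − b·156 = 774.81.
At (2, 14): z_contact = 2.0 − 16.6 + 774.81 = 760.1 m.
Depth below ground = 900 − 760.1 = 140 m.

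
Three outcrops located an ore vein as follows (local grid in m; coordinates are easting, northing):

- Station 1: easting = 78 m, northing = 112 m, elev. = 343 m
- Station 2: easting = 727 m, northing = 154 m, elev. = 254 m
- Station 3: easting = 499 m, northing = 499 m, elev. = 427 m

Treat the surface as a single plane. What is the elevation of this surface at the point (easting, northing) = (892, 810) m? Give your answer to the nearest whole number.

Two edge vectors: Station 1→Station 2 = (649, 42, -89), Station 1→Station 3 = (421, 387, 84).
Normal n = (Station 1→Station 2) × (Station 1→Station 3) = (37971, -91985, 233481).
So ∂z/∂easting = −n_x/n_z = −0.16263 and ∂z/∂northing = −n_y/n_z = 0.39397.
Intercept c from Station 1: 343 + 12.69 − 44.12 = 311.56.
At (892, 810): z = −145.1 + 319.1 + 311.56 = 485.6 m.

486 m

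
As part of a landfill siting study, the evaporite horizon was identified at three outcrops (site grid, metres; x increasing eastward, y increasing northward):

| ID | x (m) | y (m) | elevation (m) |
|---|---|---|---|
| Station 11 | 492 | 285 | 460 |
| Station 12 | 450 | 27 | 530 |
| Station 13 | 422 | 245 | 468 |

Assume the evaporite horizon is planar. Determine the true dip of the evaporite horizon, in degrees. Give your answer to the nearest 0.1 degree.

Two edge vectors: Station 11→Station 12 = (-42, -258, 70), Station 11→Station 13 = (-70, -40, 8).
Normal n = (Station 11→Station 12) × (Station 11→Station 13) = (736, -4564, -16380).
So ∂z/∂x = −n_x/n_z = 0.04493 and ∂z/∂y = −n_y/n_z = −0.27863.
Gradient magnitude |∇z| = √(a² + b²) = √(0.00202 + 0.07764) = 0.28223.
True dip = arctan(0.28223) = 15.8°, dipping toward N (azimuth ≈ 351°).

15.8°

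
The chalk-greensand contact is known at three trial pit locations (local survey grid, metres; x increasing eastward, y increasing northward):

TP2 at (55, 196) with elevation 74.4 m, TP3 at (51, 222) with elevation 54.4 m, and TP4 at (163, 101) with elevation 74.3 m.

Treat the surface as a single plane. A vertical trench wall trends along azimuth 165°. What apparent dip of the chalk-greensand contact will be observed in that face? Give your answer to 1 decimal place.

33.3°

Two edge vectors: TP2→TP3 = (-4, 26, -20), TP2→TP4 = (108, -95, -0.1).
Normal n = (TP2→TP3) × (TP2→TP4) = (-1902.6, -2160.4, -2428).
So ∂z/∂x = −n_x/n_z = −0.78361 and ∂z/∂y = −n_y/n_z = −0.88979.
Unit vector along 165° is (sin 165°, cos 165°) = (0.2588, -0.9659).
Slope in that direction = a·(0.2588) + b·(-0.9659) = 0.65665.
Apparent dip = arctan|0.65665| = 33.3° (true dip is 49.9°, so apparent ≤ true as expected).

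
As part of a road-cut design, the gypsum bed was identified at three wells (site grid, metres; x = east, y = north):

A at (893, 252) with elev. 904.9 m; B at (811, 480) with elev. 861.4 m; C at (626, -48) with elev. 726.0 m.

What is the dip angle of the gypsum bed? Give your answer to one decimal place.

Two edge vectors: A→B = (-82, 228, -43.5), A→C = (-267, -300, -178.9).
Normal n = (A→B) × (A→C) = (-53839.2, -3055.3, 85476).
So ∂z/∂x = −n_x/n_z = 0.62988 and ∂z/∂y = −n_y/n_z = 0.03574.
Gradient magnitude |∇z| = √(a² + b²) = √(0.39674 + 0.00128) = 0.63089.
True dip = arctan(0.63089) = 32.2°, dipping toward W (azimuth ≈ 267°).

32.2°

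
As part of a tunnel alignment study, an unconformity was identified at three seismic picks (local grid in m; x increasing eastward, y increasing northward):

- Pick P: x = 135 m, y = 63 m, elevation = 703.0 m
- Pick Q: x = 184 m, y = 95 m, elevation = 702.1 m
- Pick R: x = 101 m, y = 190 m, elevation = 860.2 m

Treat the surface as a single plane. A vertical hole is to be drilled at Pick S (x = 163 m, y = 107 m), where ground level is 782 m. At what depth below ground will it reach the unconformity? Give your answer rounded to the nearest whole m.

53 m

Two edge vectors: Pick P→Pick Q = (49, 32, -0.9), Pick P→Pick R = (-34, 127, 157.2).
Normal n = (Pick P→Pick Q) × (Pick P→Pick R) = (5144.7, -7672.2, 7311).
So ∂z/∂x = −n_x/n_z = −0.70369 and ∂z/∂y = −n_y/n_z = 1.04941.
Intercept c from Pick P: 703 + 95.00 − 66.11 = 731.89.
At (163, 107): z_contact = −114.7 + 112.3 + 731.89 = 729.5 m.
Depth below ground = 782 − 729.5 = 53 m.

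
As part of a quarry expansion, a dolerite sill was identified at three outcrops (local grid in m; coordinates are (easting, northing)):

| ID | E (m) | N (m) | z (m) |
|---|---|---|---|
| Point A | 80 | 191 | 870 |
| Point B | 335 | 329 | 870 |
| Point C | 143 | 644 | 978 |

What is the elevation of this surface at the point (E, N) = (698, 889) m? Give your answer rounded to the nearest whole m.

Let the plane be z = a·E + b·N + c.
Point B−Point A: 255a + 138b = 0;  Point C−Point A: 63a + 453b = 108.
Solving gives a = −0.13952, b = 0.25781.
Then c = 870 − a·80 − b·191 = 831.92.
At (698, 889): z = −97.4 + 229.2 + 831.92 = 963.7 m.

964 m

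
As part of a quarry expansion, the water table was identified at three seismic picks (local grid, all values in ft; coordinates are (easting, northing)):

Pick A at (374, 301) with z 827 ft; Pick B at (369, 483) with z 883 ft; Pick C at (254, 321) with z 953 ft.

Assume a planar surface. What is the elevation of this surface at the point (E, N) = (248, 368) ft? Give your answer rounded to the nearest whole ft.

972 ft

Two edge vectors: Pick A→Pick B = (-5, 182, 56), Pick A→Pick C = (-120, 20, 126).
Normal n = (Pick A→Pick B) × (Pick A→Pick C) = (21812, -6090, 21740).
So ∂z/∂E = −n_x/n_z = −1.00331 and ∂z/∂N = −n_y/n_z = 0.28013.
Intercept c from Pick A: 827 + 375.24 − 84.32 = 1117.92.
At (248, 368): z = −248.8 + 103.1 + 1117.92 = 972.2 ft.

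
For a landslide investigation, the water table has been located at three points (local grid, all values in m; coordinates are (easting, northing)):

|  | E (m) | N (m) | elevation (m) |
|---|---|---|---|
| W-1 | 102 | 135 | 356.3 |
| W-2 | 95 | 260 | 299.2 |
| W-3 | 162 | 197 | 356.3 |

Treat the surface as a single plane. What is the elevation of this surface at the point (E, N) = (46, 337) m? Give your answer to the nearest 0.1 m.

Two edge vectors: W-1→W-2 = (-7, 125, -57.1), W-1→W-3 = (60, 62, 0).
Normal n = (W-1→W-2) × (W-1→W-3) = (3540.2, -3426, -7934).
So ∂z/∂E = −n_x/n_z = 0.44621 and ∂z/∂N = −n_y/n_z = −0.43181.
Intercept c from W-1: 356.3 − 45.51 + 58.29 = 369.08.
At (46, 337): z = 20.5 − 145.5 + 369.08 = 244.1 m.

244.1 m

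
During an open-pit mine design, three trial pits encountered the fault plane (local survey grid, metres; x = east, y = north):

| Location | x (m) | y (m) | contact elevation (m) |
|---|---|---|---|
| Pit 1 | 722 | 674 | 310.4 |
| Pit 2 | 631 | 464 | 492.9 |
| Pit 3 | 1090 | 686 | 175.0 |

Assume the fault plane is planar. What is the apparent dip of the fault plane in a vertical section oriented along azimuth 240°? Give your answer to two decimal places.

Two edge vectors: Pit 1→Pit 2 = (-91, -210, 182.5), Pit 1→Pit 3 = (368, 12, -135.4).
Normal n = (Pit 1→Pit 2) × (Pit 1→Pit 3) = (26244, 54838.6, 76188).
So ∂z/∂x = −n_x/n_z = −0.34446 and ∂z/∂y = −n_y/n_z = −0.71978.
Unit vector along 240° is (sin 240°, cos 240°) = (-0.8660, -0.5000).
Slope in that direction = a·(-0.8660) + b·(-0.5000) = 0.65820.
Apparent dip = arctan|0.65820| = 33.35° (true dip is 38.6°, so apparent ≤ true as expected).

33.35°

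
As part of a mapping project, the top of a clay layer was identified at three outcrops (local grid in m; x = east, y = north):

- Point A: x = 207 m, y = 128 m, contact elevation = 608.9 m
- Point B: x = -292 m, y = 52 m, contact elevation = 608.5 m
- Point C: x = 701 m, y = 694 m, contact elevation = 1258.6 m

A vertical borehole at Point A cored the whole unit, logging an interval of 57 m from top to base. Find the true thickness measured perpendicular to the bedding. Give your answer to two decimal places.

34.12 m

Two edge vectors: Point A→Point B = (-499, -76, -0.4), Point A→Point C = (494, 566, 649.7).
Normal n = (Point A→Point B) × (Point A→Point C) = (-49150.8, 324002.7, -244890).
So ∂z/∂x = −n_x/n_z = −0.20071 and ∂z/∂y = −n_y/n_z = 1.32305.
|∇z| = √(a²+b²) = 1.33819, so dip δ = arctan(1.33819) = 53.23°.
True thickness = vertical thickness × cos δ = 57 × cos 53.23° = 34.12 m.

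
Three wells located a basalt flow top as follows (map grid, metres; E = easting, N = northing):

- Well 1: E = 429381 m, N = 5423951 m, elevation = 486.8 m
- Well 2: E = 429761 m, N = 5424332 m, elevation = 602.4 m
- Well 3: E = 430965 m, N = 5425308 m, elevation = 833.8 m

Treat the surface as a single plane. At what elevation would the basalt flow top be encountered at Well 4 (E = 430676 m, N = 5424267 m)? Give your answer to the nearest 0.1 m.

307.6 m

Two edge vectors: Well 1→Well 2 = (380, 381, 115.6), Well 1→Well 3 = (1584, 1357, 347).
Normal n = (Well 1→Well 2) × (Well 1→Well 3) = (-24662.2, 51250.4, -87844).
So ∂z/∂E = −n_x/n_z = −0.280749966 and ∂z/∂N = −n_y/n_z = 0.583425163.
Intercept c from Well 1: 486.8 + 120548.70 − 3164469.50 = −3043433.99.
At (430676, 5424267): z = −120912.3 + 3164653.9 − 3043433.99 = 307.6 m.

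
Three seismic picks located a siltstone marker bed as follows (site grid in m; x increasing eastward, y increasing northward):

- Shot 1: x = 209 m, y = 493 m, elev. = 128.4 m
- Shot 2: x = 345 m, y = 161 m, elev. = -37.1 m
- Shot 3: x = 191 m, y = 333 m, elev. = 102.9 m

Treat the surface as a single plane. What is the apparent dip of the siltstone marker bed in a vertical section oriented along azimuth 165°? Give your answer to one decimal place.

21.4°

Two edge vectors: Shot 1→Shot 2 = (136, -332, -165.5), Shot 1→Shot 3 = (-18, -160, -25.5).
Normal n = (Shot 1→Shot 2) × (Shot 1→Shot 3) = (-18014, 6447, -27736).
So ∂z/∂x = −n_x/n_z = −0.64948 and ∂z/∂y = −n_y/n_z = 0.23244.
Unit vector along 165° is (sin 165°, cos 165°) = (0.2588, -0.9659).
Slope in that direction = a·(0.2588) + b·(-0.9659) = −0.39262.
Apparent dip = arctan|0.39262| = 21.4° (true dip is 34.6°, so apparent ≤ true as expected).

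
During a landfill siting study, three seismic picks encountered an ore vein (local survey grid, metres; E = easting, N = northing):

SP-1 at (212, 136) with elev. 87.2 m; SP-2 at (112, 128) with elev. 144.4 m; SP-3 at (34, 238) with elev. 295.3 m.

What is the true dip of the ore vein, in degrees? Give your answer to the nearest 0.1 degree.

Let the plane be z = a·E + b·N + c.
SP-2−SP-1: −100a − 8b = 57.2;  SP-3−SP-1: −178a + 102b = 208.1.
Solving gives a = −0.64515, b = 0.91435.
Gradient magnitude |∇z| = √(a² + b²) = √(0.41622 + 0.83604) = 1.11904.
True dip = arctan(1.11904) = 48.2°, dipping toward SE (azimuth ≈ 145°).

48.2°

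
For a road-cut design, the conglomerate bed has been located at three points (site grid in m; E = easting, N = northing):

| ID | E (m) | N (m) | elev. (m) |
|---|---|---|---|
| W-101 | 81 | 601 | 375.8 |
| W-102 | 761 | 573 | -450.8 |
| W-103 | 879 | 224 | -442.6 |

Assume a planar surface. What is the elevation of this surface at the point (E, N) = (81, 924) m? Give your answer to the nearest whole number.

233 m

Let the plane be z = a·E + b·N + c.
W-102−W-101: 680a − 28b = −826.6;  W-103−W-101: 798a − 377b = −818.4.
Solving gives a = −1.23373, b = −0.44063.
Then c = 375.8 − a·81 − b·601 = 740.55.
At (81, 924): z = −99.9 − 407.1 + 740.55 = 233.5 m.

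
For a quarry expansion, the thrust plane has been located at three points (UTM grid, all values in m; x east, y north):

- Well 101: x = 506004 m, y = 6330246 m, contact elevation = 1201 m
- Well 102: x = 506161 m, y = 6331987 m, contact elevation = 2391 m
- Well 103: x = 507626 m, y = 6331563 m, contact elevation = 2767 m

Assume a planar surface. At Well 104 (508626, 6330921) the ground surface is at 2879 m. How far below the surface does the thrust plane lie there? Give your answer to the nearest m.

82 m

Two edge vectors: Well 101→Well 102 = (157, 1741, 1190), Well 101→Well 103 = (1622, 1317, 1566).
Normal n = (Well 101→Well 102) × (Well 101→Well 103) = (1159176, 1684318, -2617133).
So ∂z/∂x = −n_x/n_z = 0.44291826 and ∂z/∂y = −n_y/n_z = 0.64357371.
Intercept c from Well 101: 1201 − 224118.41 − 4073979.92 = −4296897.33.
At (508626, 6330921): z_contact = 225279.7 + 4074414.3 − 4296897.33 = 2796.7 m.
Depth below ground = 2879 − 2796.7 = 82 m.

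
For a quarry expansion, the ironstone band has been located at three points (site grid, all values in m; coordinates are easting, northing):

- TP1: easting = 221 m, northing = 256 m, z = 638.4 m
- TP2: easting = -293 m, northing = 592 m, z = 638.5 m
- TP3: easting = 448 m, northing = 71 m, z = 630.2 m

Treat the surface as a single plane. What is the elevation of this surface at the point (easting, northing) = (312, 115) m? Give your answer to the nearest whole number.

Let the plane be z = a·easting + b·northing + c.
TP2−TP1: −514a + 336b = 0.1;  TP3−TP1: 227a − 185b = −8.2.
Solving gives a = 0.14543, b = 0.22277.
Then c = 638.4 − a·221 − b·256 = 549.23.
At (312, 115): z = 45.4 + 25.6 + 549.23 = 620.2 m.

620 m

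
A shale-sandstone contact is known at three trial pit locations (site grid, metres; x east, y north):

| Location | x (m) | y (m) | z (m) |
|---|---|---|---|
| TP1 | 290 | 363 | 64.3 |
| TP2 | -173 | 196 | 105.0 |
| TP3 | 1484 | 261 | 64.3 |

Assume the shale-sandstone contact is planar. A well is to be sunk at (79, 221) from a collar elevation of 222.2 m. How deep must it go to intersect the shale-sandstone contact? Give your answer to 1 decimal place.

Let the plane be z = a·x + b·y + c.
TP2−TP1: −463a − 167b = 40.7;  TP3−TP1: 1194a − 102b = 0.
Solving gives a = −0.016833, b = −0.197044.
Then c = 64.3 − a·290 − b·363 = 140.71.
At (79, 221): z_contact = −1.33 − 43.55 + 140.71 = 95.83 m.
Depth below ground = 222.2 − 95.83 = 126.4 m.

126.4 m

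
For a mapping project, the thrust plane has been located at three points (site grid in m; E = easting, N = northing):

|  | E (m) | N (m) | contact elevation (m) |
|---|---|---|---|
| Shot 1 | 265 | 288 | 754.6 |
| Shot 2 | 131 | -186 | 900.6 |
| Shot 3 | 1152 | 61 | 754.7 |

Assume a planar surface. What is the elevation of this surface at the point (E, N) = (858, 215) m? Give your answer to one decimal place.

Two edge vectors: Shot 1→Shot 2 = (-134, -474, 146), Shot 1→Shot 3 = (887, -227, 0.1).
Normal n = (Shot 1→Shot 2) × (Shot 1→Shot 3) = (33094.6, 129515.4, 450856).
So ∂z/∂E = −n_x/n_z = −0.073404 and ∂z/∂N = −n_y/n_z = −0.287266.
Intercept c from Shot 1: 754.6 + 19.45 + 82.73 = 856.78.
At (858, 215): z = −63.0 − 61.8 + 856.78 = 732.0 m.

732.0 m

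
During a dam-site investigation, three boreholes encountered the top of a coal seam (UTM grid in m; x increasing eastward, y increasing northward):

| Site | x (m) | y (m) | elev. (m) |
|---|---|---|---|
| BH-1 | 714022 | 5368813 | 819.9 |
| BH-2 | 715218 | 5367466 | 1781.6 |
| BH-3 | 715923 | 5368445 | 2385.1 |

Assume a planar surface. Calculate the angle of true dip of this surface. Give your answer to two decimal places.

39.61°

Two edge vectors: BH-1→BH-2 = (1196, -1347, 961.7), BH-1→BH-3 = (1901, -368, 1565.2).
Normal n = (BH-1→BH-2) × (BH-1→BH-3) = (-1754418.8, -43787.5, 2120519).
So ∂z/∂x = −n_x/n_z = 0.82735 and ∂z/∂y = −n_y/n_z = 0.02065.
Gradient magnitude |∇z| = √(a² + b²) = √(0.68451 + 0.00043) = 0.82761.
True dip = arctan(0.82761) = 39.61°, dipping toward W (azimuth ≈ 269°).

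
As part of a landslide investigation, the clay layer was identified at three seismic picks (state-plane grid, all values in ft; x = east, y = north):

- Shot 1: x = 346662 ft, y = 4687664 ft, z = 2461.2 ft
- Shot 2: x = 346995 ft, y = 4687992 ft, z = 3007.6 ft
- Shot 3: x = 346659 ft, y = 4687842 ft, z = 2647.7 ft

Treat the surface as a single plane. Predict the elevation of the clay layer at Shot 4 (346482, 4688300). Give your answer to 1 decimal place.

3026.2 ft

Let the plane be z = a·x + b·y + c.
Shot 2−Shot 1: 333a + 328b = 546.4;  Shot 3−Shot 1: −3a + 178b = 186.5.
Solving gives a = 0.598878157, b = 1.057846261.
Then c = 2461.2 − a·346662 − b·4687664 = −5163974.94.
At (346482, 4688300): z = 207500.5 + 4959500.6 − 5163974.94 = 3026.2 ft.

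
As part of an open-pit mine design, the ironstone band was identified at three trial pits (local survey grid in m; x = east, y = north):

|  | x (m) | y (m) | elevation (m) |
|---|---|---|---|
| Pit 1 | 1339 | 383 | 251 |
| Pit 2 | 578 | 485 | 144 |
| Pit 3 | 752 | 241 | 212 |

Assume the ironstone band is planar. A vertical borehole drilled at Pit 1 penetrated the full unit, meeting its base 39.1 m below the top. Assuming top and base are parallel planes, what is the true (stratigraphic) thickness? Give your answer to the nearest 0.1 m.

Two edge vectors: Pit 1→Pit 2 = (-761, 102, -107), Pit 1→Pit 3 = (-587, -142, -39).
Normal n = (Pit 1→Pit 2) × (Pit 1→Pit 3) = (-19172, 33130, 167936).
So ∂z/∂x = −n_x/n_z = 0.11416 and ∂z/∂y = −n_y/n_z = −0.19728.
|∇z| = √(a²+b²) = 0.22793, so dip δ = arctan(0.22793) = 12.84°.
True thickness = vertical thickness × cos δ = 39.1 × cos 12.84° = 38.1 m.

38.1 m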